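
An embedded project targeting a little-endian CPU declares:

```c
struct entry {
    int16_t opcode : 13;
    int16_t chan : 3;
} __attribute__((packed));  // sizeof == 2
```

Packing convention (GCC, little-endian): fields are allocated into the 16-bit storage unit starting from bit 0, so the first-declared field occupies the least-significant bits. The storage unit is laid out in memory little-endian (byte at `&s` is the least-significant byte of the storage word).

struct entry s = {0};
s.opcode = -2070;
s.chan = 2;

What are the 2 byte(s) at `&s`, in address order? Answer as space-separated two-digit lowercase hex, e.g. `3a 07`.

opcode (13b) val=-2070 bits=0x17ea at bit 0: 0x17ea
chan (3b) val=2 bits=0x2 at bit 13: 0x57ea
word = 0x57ea → little-endian bytes:
  [0]=0xea  [1]=0x57

ea 57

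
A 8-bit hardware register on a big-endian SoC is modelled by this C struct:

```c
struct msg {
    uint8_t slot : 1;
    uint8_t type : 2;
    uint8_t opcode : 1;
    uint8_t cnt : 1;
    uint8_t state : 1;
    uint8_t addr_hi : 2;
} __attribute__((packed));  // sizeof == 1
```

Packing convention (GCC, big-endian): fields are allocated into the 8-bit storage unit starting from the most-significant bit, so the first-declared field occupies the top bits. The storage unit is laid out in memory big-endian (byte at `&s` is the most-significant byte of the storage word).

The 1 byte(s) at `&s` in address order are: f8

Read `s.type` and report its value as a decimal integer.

3

[0]=0xf8 (big-endian) → word 0xf8
slot:1 @ bit 7 → (0xf8>>7)&0x1 = 0x1
type:2 @ bit 5 → (0xf8>>5)&0x3 = 0x3  ←
opcode:1 @ bit 4 → (0xf8>>4)&0x1 = 0x1
cnt:1 @ bit 3 → (0xf8>>3)&0x1 = 0x1
state:1 @ bit 2 → (0xf8>>2)&0x1 = 0x0
addr_hi:2 @ bit 0 → (0xf8>>0)&0x3 = 0x0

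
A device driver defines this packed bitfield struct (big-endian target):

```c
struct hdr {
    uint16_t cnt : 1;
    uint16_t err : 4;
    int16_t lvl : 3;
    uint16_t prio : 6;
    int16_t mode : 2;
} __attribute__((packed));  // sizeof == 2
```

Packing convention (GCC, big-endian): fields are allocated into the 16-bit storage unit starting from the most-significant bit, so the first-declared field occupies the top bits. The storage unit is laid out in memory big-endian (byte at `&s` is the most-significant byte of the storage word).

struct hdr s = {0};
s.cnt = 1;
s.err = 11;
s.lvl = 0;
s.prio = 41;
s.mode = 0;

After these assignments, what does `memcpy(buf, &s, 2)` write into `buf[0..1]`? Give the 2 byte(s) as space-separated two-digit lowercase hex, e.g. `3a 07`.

[15+:1] cnt=1 & 0x1 = 0x1; word=0x8000
[11+:4] err=11 & 0xf = 0xb; word=0xd800
[8+:3] lvl=0 & 0x7 = 0x0; word=0xd800
[2+:6] prio=41 & 0x3f = 0x29; word=0xd8a4
[0+:2] mode=0 & 0x3 = 0x0; word=0xd8a4
word = 0xd8a4 → big-endian bytes:
  [0]=0xd8  [1]=0xa4

d8 a4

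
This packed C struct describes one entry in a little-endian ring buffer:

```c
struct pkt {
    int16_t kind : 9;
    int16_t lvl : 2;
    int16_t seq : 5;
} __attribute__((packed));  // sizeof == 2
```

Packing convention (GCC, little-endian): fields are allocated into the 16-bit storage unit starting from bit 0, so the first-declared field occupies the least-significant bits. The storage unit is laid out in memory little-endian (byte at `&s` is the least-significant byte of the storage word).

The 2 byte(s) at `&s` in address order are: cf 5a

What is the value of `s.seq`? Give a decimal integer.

[0]=0xcf [1]=0x5a (little-endian) → word 0x5acf
kind [0+:9] = (word>>0) & 0x1ff = 207
lvl [9+:2] = (word>>9) & 0x3 = 1
seq [11+:5] = (word>>11) & 0x1f = 11  ←
seq signed 5b, MSB=0: value = 11

11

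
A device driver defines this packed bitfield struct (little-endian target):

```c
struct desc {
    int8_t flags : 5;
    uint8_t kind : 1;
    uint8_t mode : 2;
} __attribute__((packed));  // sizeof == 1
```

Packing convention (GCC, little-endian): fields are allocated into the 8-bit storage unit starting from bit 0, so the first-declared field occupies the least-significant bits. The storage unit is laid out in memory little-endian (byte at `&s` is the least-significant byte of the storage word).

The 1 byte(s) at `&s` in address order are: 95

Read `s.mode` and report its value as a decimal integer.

2

[0]=0x95 (little-endian) → word 0x95
flags:5 @ bit 0 → (0x95>>0)&0x1f = 0x15
kind:1 @ bit 5 → (0x95>>5)&0x1 = 0x0
mode:2 @ bit 6 → (0x95>>6)&0x3 = 0x2  ←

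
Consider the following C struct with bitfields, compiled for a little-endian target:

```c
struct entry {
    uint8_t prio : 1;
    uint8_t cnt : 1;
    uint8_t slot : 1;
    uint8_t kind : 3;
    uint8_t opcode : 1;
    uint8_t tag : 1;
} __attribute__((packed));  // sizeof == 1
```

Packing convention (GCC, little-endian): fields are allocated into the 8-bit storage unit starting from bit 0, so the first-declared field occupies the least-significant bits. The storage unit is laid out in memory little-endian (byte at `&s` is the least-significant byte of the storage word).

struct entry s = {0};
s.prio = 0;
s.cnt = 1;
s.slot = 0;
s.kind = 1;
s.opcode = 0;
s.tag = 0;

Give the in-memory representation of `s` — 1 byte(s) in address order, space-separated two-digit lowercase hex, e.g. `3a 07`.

prio:1 = 0 → 0x0 << 0 → word 0x00
cnt:1 = 1 → 0x1 << 1 → word 0x02
slot:1 = 0 → 0x0 << 2 → word 0x02
kind:3 = 1 → 0x1 << 3 → word 0x0a
opcode:1 = 0 → 0x0 << 6 → word 0x0a
tag:1 = 0 → 0x0 << 7 → word 0x0a
word = 0x0a → little-endian bytes:
  [0]=0x0a

0a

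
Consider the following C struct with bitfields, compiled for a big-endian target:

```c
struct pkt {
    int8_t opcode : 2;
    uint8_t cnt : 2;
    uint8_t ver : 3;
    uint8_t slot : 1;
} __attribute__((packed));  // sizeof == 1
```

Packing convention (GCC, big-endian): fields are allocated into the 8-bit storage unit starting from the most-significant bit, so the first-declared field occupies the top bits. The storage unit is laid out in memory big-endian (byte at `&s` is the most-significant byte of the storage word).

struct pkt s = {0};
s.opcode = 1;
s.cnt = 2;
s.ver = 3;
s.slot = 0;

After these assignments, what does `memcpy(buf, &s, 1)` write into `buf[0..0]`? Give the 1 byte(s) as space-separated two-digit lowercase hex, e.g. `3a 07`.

66

opcode:2 = 1 → 0x1 << 6 → word 0x40
cnt:2 = 2 → 0x2 << 4 → word 0x60
ver:3 = 3 → 0x3 << 1 → word 0x66
slot:1 = 0 → 0x0 << 0 → word 0x66
word = 0x66 → big-endian bytes:
  [0]=0x66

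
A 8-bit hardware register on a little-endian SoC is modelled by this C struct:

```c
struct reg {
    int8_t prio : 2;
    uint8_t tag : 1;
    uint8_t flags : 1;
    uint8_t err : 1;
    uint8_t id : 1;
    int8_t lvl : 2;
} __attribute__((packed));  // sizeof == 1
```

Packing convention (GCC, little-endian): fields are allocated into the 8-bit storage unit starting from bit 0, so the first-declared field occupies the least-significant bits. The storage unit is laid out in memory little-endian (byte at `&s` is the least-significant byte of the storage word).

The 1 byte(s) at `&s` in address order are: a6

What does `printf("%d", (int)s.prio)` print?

[0]=0xa6 (little-endian) → word 0xa6
prio [0+:2] = (word>>0) & 0x3 = 2  ←
tag [2+:1] = (word>>2) & 0x1 = 1
flags [3+:1] = (word>>3) & 0x1 = 0
err [4+:1] = (word>>4) & 0x1 = 0
id [5+:1] = (word>>5) & 0x1 = 1
lvl [6+:2] = (word>>6) & 0x3 = 2
prio signed 2b, MSB=1: 2 - 4 = -2

-2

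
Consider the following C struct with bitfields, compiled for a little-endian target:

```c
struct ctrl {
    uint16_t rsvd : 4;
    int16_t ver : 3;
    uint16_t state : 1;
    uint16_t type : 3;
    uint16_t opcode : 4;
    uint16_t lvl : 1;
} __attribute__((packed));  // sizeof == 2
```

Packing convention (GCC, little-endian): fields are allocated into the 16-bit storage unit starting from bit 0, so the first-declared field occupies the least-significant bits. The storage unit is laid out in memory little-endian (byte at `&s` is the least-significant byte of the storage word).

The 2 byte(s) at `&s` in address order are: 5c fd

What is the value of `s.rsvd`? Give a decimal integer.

12

[0]=0x5c [1]=0xfd (little-endian) → word 0xfd5c
rsvd [0+:4] = (word>>0) & 0xf = 12  ←
ver [4+:3] = (word>>4) & 0x7 = 5
state [7+:1] = (word>>7) & 0x1 = 0
type [8+:3] = (word>>8) & 0x7 = 5
opcode [11+:4] = (word>>11) & 0xf = 15
lvl [15+:1] = (word>>15) & 0x1 = 1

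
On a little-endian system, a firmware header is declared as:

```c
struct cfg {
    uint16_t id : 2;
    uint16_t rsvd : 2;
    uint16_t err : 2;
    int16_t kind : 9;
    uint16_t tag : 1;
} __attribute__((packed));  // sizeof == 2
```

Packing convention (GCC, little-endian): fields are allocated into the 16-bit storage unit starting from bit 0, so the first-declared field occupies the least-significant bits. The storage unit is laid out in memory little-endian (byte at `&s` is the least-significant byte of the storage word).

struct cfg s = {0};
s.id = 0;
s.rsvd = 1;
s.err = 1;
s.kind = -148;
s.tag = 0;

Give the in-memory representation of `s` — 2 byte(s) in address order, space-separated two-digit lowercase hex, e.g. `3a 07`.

14 5b

id:2 = 0 → 0x0 << 0 → word 0x0000
rsvd:2 = 1 → 0x1 << 2 → word 0x0004
err:2 = 1 → 0x1 << 4 → word 0x0014
kind:9 = -148 → 0x16c << 6 → word 0x5b14
tag:1 = 0 → 0x0 << 15 → word 0x5b14
word = 0x5b14 → little-endian bytes:
  [0]=0x14  [1]=0x5b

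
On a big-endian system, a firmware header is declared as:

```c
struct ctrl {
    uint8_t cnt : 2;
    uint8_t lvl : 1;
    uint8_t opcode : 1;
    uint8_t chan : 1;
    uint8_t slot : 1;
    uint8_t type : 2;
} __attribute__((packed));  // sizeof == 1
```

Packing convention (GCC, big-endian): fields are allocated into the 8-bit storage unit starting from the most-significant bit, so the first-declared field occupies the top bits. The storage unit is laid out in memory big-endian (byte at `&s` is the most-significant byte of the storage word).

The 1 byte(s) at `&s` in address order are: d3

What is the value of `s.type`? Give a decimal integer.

3

[0]=0xd3 (big-endian) → word 0xd3
cnt [6+:2] = (word>>6) & 0x3 = 3
lvl [5+:1] = (word>>5) & 0x1 = 0
opcode [4+:1] = (word>>4) & 0x1 = 1
chan [3+:1] = (word>>3) & 0x1 = 0
slot [2+:1] = (word>>2) & 0x1 = 0
type [0+:2] = (word>>0) & 0x3 = 3  ←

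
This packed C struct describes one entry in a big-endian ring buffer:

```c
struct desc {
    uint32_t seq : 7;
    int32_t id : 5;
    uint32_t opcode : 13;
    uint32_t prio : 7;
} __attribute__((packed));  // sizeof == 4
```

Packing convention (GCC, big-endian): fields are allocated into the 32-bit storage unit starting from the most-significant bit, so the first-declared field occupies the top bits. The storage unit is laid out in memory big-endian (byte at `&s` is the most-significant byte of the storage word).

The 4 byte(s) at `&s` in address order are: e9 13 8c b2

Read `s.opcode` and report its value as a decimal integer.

[0]=0xe9 [1]=0x13 [2]=0x8c [3]=0xb2 (big-endian) → word 0xe9138cb2
seq [25+:7] = (word>>25) & 0x7f = 116
id [20+:5] = (word>>20) & 0x1f = 17
opcode [7+:13] = (word>>7) & 0x1fff = 1817  ←
prio [0+:7] = (word>>0) & 0x7f = 50

1817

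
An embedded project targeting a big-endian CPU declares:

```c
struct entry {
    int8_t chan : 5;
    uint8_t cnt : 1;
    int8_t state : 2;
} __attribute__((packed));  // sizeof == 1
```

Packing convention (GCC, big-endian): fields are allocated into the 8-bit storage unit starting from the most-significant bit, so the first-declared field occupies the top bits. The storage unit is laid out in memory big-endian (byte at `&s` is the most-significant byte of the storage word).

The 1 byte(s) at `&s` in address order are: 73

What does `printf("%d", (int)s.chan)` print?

[0]=0x73 (big-endian) → word 0x73
chan:5 @ bit 3 → (0x73>>3)&0x1f = 0xe  ←
cnt:1 @ bit 2 → (0x73>>2)&0x1 = 0x0
state:2 @ bit 0 → (0x73>>0)&0x3 = 0x3
chan signed 5b, MSB=0: value = 14

14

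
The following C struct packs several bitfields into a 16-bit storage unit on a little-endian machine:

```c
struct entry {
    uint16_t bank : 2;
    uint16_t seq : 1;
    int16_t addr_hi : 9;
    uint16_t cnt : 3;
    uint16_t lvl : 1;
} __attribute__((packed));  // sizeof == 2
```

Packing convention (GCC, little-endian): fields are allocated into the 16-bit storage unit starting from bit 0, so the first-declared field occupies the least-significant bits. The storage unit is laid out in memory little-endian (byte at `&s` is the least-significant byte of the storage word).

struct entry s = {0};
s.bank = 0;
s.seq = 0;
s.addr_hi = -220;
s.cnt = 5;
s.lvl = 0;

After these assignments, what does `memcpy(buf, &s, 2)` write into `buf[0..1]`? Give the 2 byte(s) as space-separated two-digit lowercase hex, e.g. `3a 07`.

bank (2b) val=0 bits=0x0 at bit 0: 0x0000
seq (1b) val=0 bits=0x0 at bit 2: 0x0000
addr_hi (9b) val=-220 bits=0x124 at bit 3: 0x0920
cnt (3b) val=5 bits=0x5 at bit 12: 0x5920
lvl (1b) val=0 bits=0x0 at bit 15: 0x5920
word = 0x5920 → little-endian bytes:
  [0]=0x20  [1]=0x59

20 59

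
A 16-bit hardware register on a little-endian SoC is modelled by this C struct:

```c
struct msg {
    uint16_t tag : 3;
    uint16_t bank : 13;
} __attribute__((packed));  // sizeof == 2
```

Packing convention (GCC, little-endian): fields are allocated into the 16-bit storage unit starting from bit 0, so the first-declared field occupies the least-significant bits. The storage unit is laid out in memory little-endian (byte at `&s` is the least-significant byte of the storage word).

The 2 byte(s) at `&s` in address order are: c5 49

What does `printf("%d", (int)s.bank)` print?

2360

[0]=0xc5 [1]=0x49 (little-endian) → word 0x49c5
tag:3 @ bit 0 → (0x49c5>>0)&0x7 = 0x5
bank:13 @ bit 3 → (0x49c5>>3)&0x1fff = 0x938  ←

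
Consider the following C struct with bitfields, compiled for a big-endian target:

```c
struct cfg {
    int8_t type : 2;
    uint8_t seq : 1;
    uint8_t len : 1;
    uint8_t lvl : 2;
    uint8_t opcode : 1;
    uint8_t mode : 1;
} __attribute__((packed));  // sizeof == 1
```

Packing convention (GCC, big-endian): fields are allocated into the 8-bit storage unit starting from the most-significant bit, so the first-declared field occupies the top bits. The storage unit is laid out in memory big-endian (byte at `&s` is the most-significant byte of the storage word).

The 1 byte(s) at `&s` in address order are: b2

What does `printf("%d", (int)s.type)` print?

[0]=0xb2 (big-endian) → word 0xb2
type:2 @ bit 6 → (0xb2>>6)&0x3 = 0x2  ←
seq:1 @ bit 5 → (0xb2>>5)&0x1 = 0x1
len:1 @ bit 4 → (0xb2>>4)&0x1 = 0x1
lvl:2 @ bit 2 → (0xb2>>2)&0x3 = 0x0
opcode:1 @ bit 1 → (0xb2>>1)&0x1 = 0x1
mode:1 @ bit 0 → (0xb2>>0)&0x1 = 0x0
type signed 2b, MSB=1: 2 - 4 = -2

-2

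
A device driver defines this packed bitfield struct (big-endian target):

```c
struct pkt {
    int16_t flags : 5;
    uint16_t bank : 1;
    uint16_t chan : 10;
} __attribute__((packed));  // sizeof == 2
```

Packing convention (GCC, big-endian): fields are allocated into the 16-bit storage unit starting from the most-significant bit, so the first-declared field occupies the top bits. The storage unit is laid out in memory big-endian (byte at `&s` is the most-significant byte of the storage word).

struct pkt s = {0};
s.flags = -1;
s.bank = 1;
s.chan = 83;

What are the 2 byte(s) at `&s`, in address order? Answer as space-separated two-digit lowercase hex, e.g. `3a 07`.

flags:5 = -1 → 0x1f << 11 → word 0xf800
bank:1 = 1 → 0x1 << 10 → word 0xfc00
chan:10 = 83 → 0x53 << 0 → word 0xfc53
word = 0xfc53 → big-endian bytes:
  [0]=0xfc  [1]=0x53

fc 53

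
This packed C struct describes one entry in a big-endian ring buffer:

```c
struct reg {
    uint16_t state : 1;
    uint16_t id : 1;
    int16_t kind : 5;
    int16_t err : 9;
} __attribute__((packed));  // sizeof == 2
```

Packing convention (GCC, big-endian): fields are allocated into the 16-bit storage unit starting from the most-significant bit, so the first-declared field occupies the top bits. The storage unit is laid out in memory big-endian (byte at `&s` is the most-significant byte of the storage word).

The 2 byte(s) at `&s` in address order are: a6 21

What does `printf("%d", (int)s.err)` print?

[0]=0xa6 [1]=0x21 (big-endian) → word 0xa621
state [15+:1] = (word>>15) & 0x1 = 1
id [14+:1] = (word>>14) & 0x1 = 0
kind [9+:5] = (word>>9) & 0x1f = 19
err [0+:9] = (word>>0) & 0x1ff = 33  ←
err signed 9b, MSB=0: value = 33

33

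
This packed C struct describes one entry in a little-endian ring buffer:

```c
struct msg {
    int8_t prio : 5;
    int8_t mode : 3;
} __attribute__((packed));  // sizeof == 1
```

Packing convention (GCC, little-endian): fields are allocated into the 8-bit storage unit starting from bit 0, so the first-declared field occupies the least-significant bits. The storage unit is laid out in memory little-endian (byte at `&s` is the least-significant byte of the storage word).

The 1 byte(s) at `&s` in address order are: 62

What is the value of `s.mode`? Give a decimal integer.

3

[0]=0x62 (little-endian) → word 0x62
prio:5 @ bit 0 → (0x62>>0)&0x1f = 0x2
mode:3 @ bit 5 → (0x62>>5)&0x7 = 0x3  ←
mode signed 3b, MSB=0: value = 3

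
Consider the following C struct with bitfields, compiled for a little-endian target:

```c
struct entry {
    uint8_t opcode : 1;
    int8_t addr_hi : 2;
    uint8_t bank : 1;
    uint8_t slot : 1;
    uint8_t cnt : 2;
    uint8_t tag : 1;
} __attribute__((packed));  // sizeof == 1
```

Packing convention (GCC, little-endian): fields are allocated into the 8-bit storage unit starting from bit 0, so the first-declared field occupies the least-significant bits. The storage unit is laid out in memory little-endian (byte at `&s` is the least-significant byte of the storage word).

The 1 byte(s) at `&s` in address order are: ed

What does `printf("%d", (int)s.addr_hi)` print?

[0]=0xed (little-endian) → word 0xed
opcode [0+:1] = (word>>0) & 0x1 = 1
addr_hi [1+:2] = (word>>1) & 0x3 = 2  ←
bank [3+:1] = (word>>3) & 0x1 = 1
slot [4+:1] = (word>>4) & 0x1 = 0
cnt [5+:2] = (word>>5) & 0x3 = 3
tag [7+:1] = (word>>7) & 0x1 = 1
addr_hi signed 2b, MSB=1: 2 - 4 = -2

-2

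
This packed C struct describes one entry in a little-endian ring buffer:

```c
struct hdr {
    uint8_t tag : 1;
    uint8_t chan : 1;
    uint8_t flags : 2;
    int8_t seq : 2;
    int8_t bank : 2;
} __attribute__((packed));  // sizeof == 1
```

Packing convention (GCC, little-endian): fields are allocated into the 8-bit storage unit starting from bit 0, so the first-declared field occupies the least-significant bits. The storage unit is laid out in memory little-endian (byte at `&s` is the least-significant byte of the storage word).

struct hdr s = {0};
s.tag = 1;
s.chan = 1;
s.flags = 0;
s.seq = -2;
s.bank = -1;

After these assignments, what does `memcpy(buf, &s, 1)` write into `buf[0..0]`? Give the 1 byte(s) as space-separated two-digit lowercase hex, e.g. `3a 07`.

tag (1b) val=1 bits=0x1 at bit 0: 0x01
chan (1b) val=1 bits=0x1 at bit 1: 0x03
flags (2b) val=0 bits=0x0 at bit 2: 0x03
seq (2b) val=-2 bits=0x2 at bit 4: 0x23
bank (2b) val=-1 bits=0x3 at bit 6: 0xe3
word = 0xe3 → little-endian bytes:
  [0]=0xe3

e3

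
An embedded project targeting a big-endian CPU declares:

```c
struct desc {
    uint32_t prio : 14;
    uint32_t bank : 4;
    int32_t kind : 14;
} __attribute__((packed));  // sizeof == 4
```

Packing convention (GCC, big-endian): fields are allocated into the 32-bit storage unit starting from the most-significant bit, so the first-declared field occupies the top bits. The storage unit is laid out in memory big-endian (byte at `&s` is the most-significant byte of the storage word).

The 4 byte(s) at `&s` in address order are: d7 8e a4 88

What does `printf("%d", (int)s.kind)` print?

-7032

[0]=0xd7 [1]=0x8e [2]=0xa4 [3]=0x88 (big-endian) → word 0xd78ea488
prio [18+:14] = (word>>18) & 0x3fff = 13795
bank [14+:4] = (word>>14) & 0xf = 10
kind [0+:14] = (word>>0) & 0x3fff = 9352  ←
kind signed 14b, MSB=1: 9352 - 16384 = -7032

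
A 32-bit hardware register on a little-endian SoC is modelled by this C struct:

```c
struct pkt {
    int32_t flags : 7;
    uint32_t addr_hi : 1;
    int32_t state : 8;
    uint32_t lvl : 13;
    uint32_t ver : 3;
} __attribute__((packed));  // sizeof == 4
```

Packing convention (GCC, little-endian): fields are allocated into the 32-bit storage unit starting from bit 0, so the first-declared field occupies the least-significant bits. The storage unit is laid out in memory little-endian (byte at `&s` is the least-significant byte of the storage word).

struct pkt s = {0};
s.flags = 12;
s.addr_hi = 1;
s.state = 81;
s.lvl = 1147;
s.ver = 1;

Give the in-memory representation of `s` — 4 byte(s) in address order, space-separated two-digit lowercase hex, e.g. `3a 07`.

8c 51 7b 24

flags (7b) val=12 bits=0xc at bit 0: 0x0000000c
addr_hi (1b) val=1 bits=0x1 at bit 7: 0x0000008c
state (8b) val=81 bits=0x51 at bit 8: 0x0000518c
lvl (13b) val=1147 bits=0x47b at bit 16: 0x047b518c
ver (3b) val=1 bits=0x1 at bit 29: 0x247b518c
word = 0x247b518c → little-endian bytes:
  [0]=0x8c  [1]=0x51  [2]=0x7b  [3]=0x24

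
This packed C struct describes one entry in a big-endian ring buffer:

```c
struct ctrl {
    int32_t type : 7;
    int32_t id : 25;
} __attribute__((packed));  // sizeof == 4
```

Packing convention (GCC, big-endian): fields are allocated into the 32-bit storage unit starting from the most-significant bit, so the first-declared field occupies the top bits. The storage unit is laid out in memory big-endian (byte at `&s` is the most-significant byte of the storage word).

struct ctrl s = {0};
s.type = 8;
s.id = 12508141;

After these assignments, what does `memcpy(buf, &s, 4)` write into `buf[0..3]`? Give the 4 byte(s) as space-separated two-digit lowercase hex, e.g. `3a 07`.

[25+:7] type=8 & 0x7f = 0x8; word=0x10000000
[0+:25] id=12508141 & 0x1ffffff = 0xbedbed; word=0x10bedbed
word = 0x10bedbed → big-endian bytes:
  [0]=0x10  [1]=0xbe  [2]=0xdb  [3]=0xed

10 be db ed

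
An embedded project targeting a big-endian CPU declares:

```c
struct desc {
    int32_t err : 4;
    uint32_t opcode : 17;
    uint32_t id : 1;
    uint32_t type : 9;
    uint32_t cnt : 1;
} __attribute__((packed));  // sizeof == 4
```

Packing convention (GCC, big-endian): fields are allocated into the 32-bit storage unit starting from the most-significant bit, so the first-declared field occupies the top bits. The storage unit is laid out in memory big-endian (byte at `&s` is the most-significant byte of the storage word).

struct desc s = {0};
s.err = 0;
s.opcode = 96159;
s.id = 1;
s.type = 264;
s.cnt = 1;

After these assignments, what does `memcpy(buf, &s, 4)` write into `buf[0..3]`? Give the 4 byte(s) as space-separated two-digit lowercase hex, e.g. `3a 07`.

0b bc fe 11

[28+:4] err=0 & 0xf = 0x0; word=0x00000000
[11+:17] opcode=96159 & 0x1ffff = 0x1779f; word=0x0bbcf800
[10+:1] id=1 & 0x1 = 0x1; word=0x0bbcfc00
[1+:9] type=264 & 0x1ff = 0x108; word=0x0bbcfe10
[0+:1] cnt=1 & 0x1 = 0x1; word=0x0bbcfe11
word = 0x0bbcfe11 → big-endian bytes:
  [0]=0x0b  [1]=0xbc  [2]=0xfe  [3]=0x11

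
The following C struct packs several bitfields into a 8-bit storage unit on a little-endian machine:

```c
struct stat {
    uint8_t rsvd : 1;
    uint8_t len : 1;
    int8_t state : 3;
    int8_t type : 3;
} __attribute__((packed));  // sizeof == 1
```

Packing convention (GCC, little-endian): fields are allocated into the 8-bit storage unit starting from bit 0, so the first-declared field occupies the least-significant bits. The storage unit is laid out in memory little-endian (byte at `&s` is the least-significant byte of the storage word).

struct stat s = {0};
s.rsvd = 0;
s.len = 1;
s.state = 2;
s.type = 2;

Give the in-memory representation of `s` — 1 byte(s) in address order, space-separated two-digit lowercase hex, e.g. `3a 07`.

rsvd (1b) val=0 bits=0x0 at bit 0: 0x00
len (1b) val=1 bits=0x1 at bit 1: 0x02
state (3b) val=2 bits=0x2 at bit 2: 0x0a
type (3b) val=2 bits=0x2 at bit 5: 0x4a
word = 0x4a → little-endian bytes:
  [0]=0x4a

4a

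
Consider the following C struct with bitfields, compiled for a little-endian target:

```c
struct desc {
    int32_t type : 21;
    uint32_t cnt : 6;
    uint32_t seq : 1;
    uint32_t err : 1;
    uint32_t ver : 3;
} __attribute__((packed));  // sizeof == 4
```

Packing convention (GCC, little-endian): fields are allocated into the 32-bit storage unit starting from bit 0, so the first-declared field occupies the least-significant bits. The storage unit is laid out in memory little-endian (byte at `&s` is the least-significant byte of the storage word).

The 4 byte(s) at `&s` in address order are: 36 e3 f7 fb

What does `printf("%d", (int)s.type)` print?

[0]=0x36 [1]=0xe3 [2]=0xf7 [3]=0xfb (little-endian) → word 0xfbf7e336
type [0+:21] = (word>>0) & 0x1fffff = 1565494  ←
cnt [21+:6] = (word>>21) & 0x3f = 31
seq [27+:1] = (word>>27) & 0x1 = 1
err [28+:1] = (word>>28) & 0x1 = 1
ver [29+:3] = (word>>29) & 0x7 = 7
type signed 21b, MSB=1: 1565494 - 2097152 = -531658

-531658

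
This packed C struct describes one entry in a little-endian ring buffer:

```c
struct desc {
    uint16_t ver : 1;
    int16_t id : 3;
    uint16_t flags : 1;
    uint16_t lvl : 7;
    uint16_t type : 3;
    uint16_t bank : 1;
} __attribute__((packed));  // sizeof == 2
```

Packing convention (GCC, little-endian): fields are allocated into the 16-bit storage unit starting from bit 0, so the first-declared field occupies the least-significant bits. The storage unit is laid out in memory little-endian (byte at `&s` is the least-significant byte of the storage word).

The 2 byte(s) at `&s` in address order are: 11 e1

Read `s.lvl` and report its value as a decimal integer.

[0]=0x11 [1]=0xe1 (little-endian) → word 0xe111
ver [0+:1] = (word>>0) & 0x1 = 1
id [1+:3] = (word>>1) & 0x7 = 0
flags [4+:1] = (word>>4) & 0x1 = 1
lvl [5+:7] = (word>>5) & 0x7f = 8  ←
type [12+:3] = (word>>12) & 0x7 = 6
bank [15+:1] = (word>>15) & 0x1 = 1

8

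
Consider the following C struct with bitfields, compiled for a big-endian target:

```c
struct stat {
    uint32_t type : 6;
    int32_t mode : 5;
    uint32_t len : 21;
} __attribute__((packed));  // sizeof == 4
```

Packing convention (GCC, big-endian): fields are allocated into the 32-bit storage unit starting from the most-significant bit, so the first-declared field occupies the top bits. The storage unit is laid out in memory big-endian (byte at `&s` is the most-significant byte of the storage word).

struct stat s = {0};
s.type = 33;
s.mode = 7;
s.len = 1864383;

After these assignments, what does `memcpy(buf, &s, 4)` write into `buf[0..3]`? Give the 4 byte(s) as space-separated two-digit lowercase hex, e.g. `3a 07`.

84 fc 72 bf

[26+:6] type=33 & 0x3f = 0x21; word=0x84000000
[21+:5] mode=7 & 0x1f = 0x7; word=0x84e00000
[0+:21] len=1864383 & 0x1fffff = 0x1c72bf; word=0x84fc72bf
word = 0x84fc72bf → big-endian bytes:
  [0]=0x84  [1]=0xfc  [2]=0x72  [3]=0xbf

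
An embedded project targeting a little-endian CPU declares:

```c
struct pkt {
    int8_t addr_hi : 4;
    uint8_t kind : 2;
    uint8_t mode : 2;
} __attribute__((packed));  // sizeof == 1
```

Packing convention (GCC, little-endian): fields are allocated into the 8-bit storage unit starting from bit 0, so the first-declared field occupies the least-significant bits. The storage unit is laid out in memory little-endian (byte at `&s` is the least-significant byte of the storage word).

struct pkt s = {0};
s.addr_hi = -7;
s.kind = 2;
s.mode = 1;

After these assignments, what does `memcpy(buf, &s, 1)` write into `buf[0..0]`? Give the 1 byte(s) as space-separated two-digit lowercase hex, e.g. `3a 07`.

69

addr_hi (4b) val=-7 bits=0x9 at bit 0: 0x09
kind (2b) val=2 bits=0x2 at bit 4: 0x29
mode (2b) val=1 bits=0x1 at bit 6: 0x69
word = 0x69 → little-endian bytes:
  [0]=0x69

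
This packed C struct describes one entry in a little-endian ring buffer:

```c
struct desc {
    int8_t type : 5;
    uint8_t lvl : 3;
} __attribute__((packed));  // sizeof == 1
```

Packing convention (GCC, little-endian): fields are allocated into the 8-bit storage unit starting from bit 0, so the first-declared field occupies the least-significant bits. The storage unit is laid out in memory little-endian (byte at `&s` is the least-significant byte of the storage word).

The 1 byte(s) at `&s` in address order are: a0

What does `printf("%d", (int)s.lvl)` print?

5

[0]=0xa0 (little-endian) → word 0xa0
type [0+:5] = (word>>0) & 0x1f = 0
lvl [5+:3] = (word>>5) & 0x7 = 5  ←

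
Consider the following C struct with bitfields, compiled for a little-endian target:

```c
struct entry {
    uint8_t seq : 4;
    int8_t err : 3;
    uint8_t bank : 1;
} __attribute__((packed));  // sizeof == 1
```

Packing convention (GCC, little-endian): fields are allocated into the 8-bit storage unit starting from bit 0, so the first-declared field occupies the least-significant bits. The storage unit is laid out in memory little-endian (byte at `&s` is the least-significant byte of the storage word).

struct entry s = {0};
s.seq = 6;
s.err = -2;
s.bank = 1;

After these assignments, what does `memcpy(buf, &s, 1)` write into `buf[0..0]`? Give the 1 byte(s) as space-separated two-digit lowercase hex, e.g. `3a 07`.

[0+:4] seq=6 & 0xf = 0x6; word=0x06
[4+:3] err=-2 & 0x7 = 0x6; word=0x66
[7+:1] bank=1 & 0x1 = 0x1; word=0xe6
word = 0xe6 → little-endian bytes:
  [0]=0xe6

e6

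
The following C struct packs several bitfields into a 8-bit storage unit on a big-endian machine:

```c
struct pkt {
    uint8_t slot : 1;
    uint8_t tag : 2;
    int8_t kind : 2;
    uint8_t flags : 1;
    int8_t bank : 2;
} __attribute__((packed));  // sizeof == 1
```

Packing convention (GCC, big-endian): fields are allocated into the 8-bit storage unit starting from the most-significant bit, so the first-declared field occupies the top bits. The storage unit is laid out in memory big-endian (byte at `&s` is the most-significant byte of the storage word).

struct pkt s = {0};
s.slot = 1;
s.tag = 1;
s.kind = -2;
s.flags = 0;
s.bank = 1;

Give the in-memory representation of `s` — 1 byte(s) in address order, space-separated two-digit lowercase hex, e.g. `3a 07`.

[7+:1] slot=1 & 0x1 = 0x1; word=0x80
[5+:2] tag=1 & 0x3 = 0x1; word=0xa0
[3+:2] kind=-2 & 0x3 = 0x2; word=0xb0
[2+:1] flags=0 & 0x1 = 0x0; word=0xb0
[0+:2] bank=1 & 0x3 = 0x1; word=0xb1
word = 0xb1 → big-endian bytes:
  [0]=0xb1

b1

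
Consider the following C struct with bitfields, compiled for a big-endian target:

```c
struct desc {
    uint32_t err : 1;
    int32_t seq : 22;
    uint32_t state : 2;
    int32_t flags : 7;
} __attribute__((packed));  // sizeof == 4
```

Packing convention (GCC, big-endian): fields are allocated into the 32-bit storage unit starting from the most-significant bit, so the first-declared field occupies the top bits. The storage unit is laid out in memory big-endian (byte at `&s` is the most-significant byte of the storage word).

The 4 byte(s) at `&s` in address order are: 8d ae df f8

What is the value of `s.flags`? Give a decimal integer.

-8

[0]=0x8d [1]=0xae [2]=0xdf [3]=0xf8 (big-endian) → word 0x8daedff8
err:1 @ bit 31 → (0x8daedff8>>31)&0x1 = 0x1
seq:22 @ bit 9 → (0x8daedff8>>9)&0x3fffff = 0x6d76f
state:2 @ bit 7 → (0x8daedff8>>7)&0x3 = 0x3
flags:7 @ bit 0 → (0x8daedff8>>0)&0x7f = 0x78  ←
flags signed 7b, MSB=1: 120 - 128 = -8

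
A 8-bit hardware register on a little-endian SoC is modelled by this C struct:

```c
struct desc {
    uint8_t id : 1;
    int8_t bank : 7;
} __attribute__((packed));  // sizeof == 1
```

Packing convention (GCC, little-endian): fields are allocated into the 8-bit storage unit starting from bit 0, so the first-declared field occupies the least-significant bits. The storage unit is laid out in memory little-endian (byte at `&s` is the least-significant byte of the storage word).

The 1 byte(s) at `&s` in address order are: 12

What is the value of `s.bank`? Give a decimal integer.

[0]=0x12 (little-endian) → word 0x12
id:1 @ bit 0 → (0x12>>0)&0x1 = 0x0
bank:7 @ bit 1 → (0x12>>1)&0x7f = 0x9  ←
bank signed 7b, MSB=0: value = 9

9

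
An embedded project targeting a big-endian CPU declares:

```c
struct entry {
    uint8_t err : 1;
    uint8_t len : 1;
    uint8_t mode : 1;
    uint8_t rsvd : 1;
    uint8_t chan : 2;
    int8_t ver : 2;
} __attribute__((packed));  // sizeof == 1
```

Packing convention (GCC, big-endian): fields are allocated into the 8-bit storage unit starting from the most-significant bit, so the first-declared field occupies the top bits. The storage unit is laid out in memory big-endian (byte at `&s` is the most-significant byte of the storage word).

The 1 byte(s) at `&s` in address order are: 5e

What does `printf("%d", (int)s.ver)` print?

-2

[0]=0x5e (big-endian) → word 0x5e
err:1 @ bit 7 → (0x5e>>7)&0x1 = 0x0
len:1 @ bit 6 → (0x5e>>6)&0x1 = 0x1
mode:1 @ bit 5 → (0x5e>>5)&0x1 = 0x0
rsvd:1 @ bit 4 → (0x5e>>4)&0x1 = 0x1
chan:2 @ bit 2 → (0x5e>>2)&0x3 = 0x3
ver:2 @ bit 0 → (0x5e>>0)&0x3 = 0x2  ←
ver signed 2b, MSB=1: 2 - 4 = -2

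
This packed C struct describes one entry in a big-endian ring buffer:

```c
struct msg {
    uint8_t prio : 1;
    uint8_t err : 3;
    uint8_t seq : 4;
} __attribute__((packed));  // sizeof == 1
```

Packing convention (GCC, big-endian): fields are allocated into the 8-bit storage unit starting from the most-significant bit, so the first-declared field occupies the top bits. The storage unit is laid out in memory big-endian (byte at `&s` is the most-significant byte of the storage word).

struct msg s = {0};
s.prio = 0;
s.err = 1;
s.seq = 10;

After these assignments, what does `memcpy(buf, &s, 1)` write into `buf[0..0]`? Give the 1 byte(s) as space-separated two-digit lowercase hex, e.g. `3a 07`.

1a

prio (1b) val=0 bits=0x0 at bit 7: 0x00
err (3b) val=1 bits=0x1 at bit 4: 0x10
seq (4b) val=10 bits=0xa at bit 0: 0x1a
word = 0x1a → big-endian bytes:
  [0]=0x1a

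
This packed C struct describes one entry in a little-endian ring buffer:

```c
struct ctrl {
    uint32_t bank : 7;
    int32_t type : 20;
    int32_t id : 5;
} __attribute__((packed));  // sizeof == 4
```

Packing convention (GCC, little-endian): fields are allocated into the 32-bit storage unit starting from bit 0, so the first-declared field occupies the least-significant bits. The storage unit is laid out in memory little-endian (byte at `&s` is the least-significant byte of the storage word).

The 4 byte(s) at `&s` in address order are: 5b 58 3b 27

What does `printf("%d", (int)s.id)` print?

4

[0]=0x5b [1]=0x58 [2]=0x3b [3]=0x27 (little-endian) → word 0x273b585b
bank [0+:7] = (word>>0) & 0x7f = 91
type [7+:20] = (word>>7) & 0xfffff = 947888
id [27+:5] = (word>>27) & 0x1f = 4  ←
id signed 5b, MSB=0: value = 4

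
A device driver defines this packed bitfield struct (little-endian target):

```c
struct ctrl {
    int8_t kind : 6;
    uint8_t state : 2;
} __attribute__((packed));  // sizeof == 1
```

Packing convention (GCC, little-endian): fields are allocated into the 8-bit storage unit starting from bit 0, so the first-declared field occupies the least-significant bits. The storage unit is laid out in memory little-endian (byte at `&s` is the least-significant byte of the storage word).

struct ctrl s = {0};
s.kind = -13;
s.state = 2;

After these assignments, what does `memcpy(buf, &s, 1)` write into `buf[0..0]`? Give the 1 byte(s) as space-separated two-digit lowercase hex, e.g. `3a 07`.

kind (6b) val=-13 bits=0x33 at bit 0: 0x33
state (2b) val=2 bits=0x2 at bit 6: 0xb3
word = 0xb3 → little-endian bytes:
  [0]=0xb3

b3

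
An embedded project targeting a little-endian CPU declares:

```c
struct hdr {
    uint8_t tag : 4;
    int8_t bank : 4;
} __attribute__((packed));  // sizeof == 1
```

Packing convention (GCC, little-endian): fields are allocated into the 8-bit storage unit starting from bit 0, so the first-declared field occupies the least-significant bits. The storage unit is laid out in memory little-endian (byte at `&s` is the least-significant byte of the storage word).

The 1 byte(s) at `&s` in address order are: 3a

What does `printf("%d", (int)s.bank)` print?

[0]=0x3a (little-endian) → word 0x3a
tag [0+:4] = (word>>0) & 0xf = 10
bank [4+:4] = (word>>4) & 0xf = 3  ←
bank signed 4b, MSB=0: value = 3

3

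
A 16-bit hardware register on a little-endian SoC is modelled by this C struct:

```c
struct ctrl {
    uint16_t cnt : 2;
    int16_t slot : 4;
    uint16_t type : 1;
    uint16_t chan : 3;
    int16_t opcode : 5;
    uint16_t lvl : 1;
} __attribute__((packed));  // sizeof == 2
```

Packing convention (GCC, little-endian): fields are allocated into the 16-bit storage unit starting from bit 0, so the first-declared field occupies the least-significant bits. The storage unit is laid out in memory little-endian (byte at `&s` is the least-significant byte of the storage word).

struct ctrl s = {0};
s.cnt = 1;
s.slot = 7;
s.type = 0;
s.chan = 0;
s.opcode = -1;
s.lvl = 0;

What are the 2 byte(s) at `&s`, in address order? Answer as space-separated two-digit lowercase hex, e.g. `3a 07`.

1d 7c

[0+:2] cnt=1 & 0x3 = 0x1; word=0x0001
[2+:4] slot=7 & 0xf = 0x7; word=0x001d
[6+:1] type=0 & 0x1 = 0x0; word=0x001d
[7+:3] chan=0 & 0x7 = 0x0; word=0x001d
[10+:5] opcode=-1 & 0x1f = 0x1f; word=0x7c1d
[15+:1] lvl=0 & 0x1 = 0x0; word=0x7c1d
word = 0x7c1d → little-endian bytes:
  [0]=0x1d  [1]=0x7c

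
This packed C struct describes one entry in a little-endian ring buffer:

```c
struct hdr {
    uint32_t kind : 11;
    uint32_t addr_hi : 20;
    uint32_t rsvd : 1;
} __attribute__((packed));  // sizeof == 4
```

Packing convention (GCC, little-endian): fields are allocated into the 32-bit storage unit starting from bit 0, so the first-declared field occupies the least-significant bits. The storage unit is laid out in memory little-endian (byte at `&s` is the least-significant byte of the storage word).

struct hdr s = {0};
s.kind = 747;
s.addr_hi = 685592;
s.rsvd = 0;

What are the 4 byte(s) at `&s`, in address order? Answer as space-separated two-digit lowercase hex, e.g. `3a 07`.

eb c2 b0 53

kind:11 = 747 → 0x2eb << 0 → word 0x000002eb
addr_hi:20 = 685592 → 0xa7618 << 11 → word 0x53b0c2eb
rsvd:1 = 0 → 0x0 << 31 → word 0x53b0c2eb
word = 0x53b0c2eb → little-endian bytes:
  [0]=0xeb  [1]=0xc2  [2]=0xb0  [3]=0x53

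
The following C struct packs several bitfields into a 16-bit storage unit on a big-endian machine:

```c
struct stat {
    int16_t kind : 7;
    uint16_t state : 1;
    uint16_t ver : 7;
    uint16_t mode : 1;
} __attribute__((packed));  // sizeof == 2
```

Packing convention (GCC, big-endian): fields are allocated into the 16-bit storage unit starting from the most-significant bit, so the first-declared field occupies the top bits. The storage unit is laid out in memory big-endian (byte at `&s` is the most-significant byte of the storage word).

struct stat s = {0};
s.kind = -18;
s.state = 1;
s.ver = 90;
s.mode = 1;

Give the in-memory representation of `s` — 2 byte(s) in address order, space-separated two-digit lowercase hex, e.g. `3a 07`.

dd b5

kind:7 = -18 → 0x6e << 9 → word 0xdc00
state:1 = 1 → 0x1 << 8 → word 0xdd00
ver:7 = 90 → 0x5a << 1 → word 0xddb4
mode:1 = 1 → 0x1 << 0 → word 0xddb5
word = 0xddb5 → big-endian bytes:
  [0]=0xdd  [1]=0xb5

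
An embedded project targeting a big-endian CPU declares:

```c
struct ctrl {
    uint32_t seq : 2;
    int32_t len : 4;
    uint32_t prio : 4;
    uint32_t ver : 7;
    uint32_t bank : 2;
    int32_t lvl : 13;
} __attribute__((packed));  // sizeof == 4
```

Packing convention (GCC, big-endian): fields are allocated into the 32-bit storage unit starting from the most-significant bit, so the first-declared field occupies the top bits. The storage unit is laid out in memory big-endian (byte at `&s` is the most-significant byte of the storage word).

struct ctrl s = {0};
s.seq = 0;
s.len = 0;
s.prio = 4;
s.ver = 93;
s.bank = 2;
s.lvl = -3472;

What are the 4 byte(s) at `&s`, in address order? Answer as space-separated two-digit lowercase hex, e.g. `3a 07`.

[30+:2] seq=0 & 0x3 = 0x0; word=0x00000000
[26+:4] len=0 & 0xf = 0x0; word=0x00000000
[22+:4] prio=4 & 0xf = 0x4; word=0x01000000
[15+:7] ver=93 & 0x7f = 0x5d; word=0x012e8000
[13+:2] bank=2 & 0x3 = 0x2; word=0x012ec000
[0+:13] lvl=-3472 & 0x1fff = 0x1270; word=0x012ed270
word = 0x012ed270 → big-endian bytes:
  [0]=0x01  [1]=0x2e  [2]=0xd2  [3]=0x70

01 2e d2 70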